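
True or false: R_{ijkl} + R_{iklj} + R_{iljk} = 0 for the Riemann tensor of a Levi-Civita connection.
This is the first (algebraic) Bianchi identity.
True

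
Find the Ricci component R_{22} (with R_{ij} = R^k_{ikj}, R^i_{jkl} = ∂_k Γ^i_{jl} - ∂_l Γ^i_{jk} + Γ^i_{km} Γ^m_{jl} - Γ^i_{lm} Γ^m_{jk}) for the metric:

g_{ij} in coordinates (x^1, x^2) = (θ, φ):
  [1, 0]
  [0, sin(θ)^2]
Non-zero Christoffel symbols (Γ^k_{ij} = Γ^k_{ji}):
Γ^θ_{φ φ} = -sin(2*θ)/2
Γ^φ_{θ φ} = 1/tan(θ)
R^θ_{φ θ φ} = ∂_θ Γ^θ_{φ φ} - ∂_φ Γ^θ_{φ θ} + Γ^θ_{θ m} Γ^m_{φ φ} - Γ^θ_{φ m} Γ^m_{φ θ}
  = (-cos(2*θ)) - (0) + (0) - (-cos(θ)^2) = sin(θ)^2
R^φ_{φ φ φ} = 0 (a repeated index in an antisymmetric pair)
R_{φφ} = R^θ_{φ θ φ} + R^φ_{φ φ φ} = (sin(θ)^2) + (0) = sin(θ)^2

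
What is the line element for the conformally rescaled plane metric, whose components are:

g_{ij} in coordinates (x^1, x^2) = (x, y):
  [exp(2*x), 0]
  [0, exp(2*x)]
ds^2 = g_{ij} dx^i dx^j; only the non-zero components contribute.
ds^2 = exp(2*x) dx^2 + exp(2*x) dy^2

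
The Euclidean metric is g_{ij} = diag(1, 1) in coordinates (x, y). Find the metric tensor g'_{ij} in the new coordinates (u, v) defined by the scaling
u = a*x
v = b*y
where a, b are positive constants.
Invert the transformation: x = u/a, y = v/b
g'_{ij} = (∂x^k/∂x'^i)(∂x^l/∂x'^j) g_{kl}; with g_{kl} = δ_{kl} this is Σ_k (∂x^k/∂x'^i)(∂x^k/∂x'^j).
Jacobian: ∂x/∂u = 1/a, ∂x/∂v = 0, ∂y/∂u = 0, ∂y/∂v = 1/b
g'_{uu} = (1/a)(1/a) + (0)(0) = 1/a^2
g'_{uv} = (1/a)(0) + (0)(1/b) = 0
g'_{vv} = (0)(0) + (1/b)(1/b) = 1/b^2
g'_{ij} = diag(1/a^2, 1/b^2)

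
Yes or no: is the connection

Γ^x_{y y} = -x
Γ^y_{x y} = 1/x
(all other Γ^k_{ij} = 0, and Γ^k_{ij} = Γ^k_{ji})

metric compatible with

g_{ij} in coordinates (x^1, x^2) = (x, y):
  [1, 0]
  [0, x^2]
Using ∇_k g_{ij} = ∂_k g_{ij} - Γ^m_{ki} g_{mj} - Γ^m_{kj} g_{im}:
e.g. ∇_x g_{yy} = (2*x) - (x) - (x) = 0
Every component ∇_k g_{ij} vanishes: the connection is metric compatible.
Yes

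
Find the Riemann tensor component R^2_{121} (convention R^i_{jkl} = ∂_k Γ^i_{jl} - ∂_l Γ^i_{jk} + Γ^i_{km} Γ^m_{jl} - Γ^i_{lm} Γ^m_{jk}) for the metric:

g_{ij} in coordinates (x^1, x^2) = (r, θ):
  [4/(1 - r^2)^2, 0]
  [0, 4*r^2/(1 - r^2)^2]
Non-zero Christoffel symbols (Γ^k_{ij} = Γ^k_{ji}):
Γ^r_{r r} = 2*r/(1 - r^2)
Γ^r_{θ θ} = (r^3 + r)/(r^2 - 1)
Γ^θ_{r θ} = (-r^2 - 1)/(r^3 - r)
R^θ_{r θ r} = ∂_θ Γ^θ_{r r} - ∂_r Γ^θ_{r θ} + Γ^θ_{θ m} Γ^m_{r r} - Γ^θ_{r m} Γ^m_{r θ}
  = (0) - ((r^4 + 4*r^2 - 1)/(r^3 - r)^2) + (2*(r^2 + 1)/(r^2 - 1)^2) - ((r^2 + 1)^2/(r^3 - r)^2) = -4/(r^2 - 1)^2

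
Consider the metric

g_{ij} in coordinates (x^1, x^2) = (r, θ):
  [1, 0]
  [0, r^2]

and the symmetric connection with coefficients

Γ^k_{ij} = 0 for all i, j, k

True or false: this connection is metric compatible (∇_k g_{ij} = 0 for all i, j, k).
Using ∇_k g_{ij} = ∂_k g_{ij} - Γ^m_{ki} g_{mj} - Γ^m_{kj} g_{im}:
∇_r g_{θθ} = (2*r) - (0) - (0) = 2*r ≠ 0
So the connection is not metric compatible (it is not the Levi-Civita connection).
False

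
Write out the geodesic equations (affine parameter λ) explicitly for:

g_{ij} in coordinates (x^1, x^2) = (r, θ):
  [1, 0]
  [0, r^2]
Geodesic equation: d^2x^k/dλ^2 + Γ^k_{ij} (dx^i/dλ)(dx^j/dλ) = 0.
Non-zero Christoffel symbols:
Γ^r_{θ θ} = -r
Γ^θ_{r θ} = 1/r
Substituting (the symmetric pair Γ^k_{ij}, Γ^k_{ji} combines into a factor 2):
d^2r/dλ^2 - r (dθ/dλ)^2 = 0
d^2θ/dλ^2 + (2/r) (dr/dλ)(dθ/dλ) = 0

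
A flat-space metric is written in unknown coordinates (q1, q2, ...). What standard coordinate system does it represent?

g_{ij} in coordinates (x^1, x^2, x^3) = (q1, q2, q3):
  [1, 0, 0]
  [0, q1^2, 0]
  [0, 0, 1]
The line element ds^2 = dq1^2 + q1^2 dq2^2 + dq3^2 is dr^2 + r^2 dθ^2 + dz^2 with q1 = r, q2 = θ, q3 = z.
cylindrical coordinates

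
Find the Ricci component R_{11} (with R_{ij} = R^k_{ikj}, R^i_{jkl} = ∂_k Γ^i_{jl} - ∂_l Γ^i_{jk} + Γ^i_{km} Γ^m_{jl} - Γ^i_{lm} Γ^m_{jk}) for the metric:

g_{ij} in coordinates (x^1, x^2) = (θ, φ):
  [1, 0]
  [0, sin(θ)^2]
Non-zero Christoffel symbols (Γ^k_{ij} = Γ^k_{ji}):
Γ^θ_{φ φ} = -sin(2*θ)/2
Γ^φ_{θ φ} = 1/tan(θ)
R^θ_{θ θ θ} = 0 (a repeated index in an antisymmetric pair)
R^φ_{θ φ θ} = ∂_φ Γ^φ_{θ θ} - ∂_θ Γ^φ_{θ φ} + Γ^φ_{φ m} Γ^m_{θ θ} - Γ^φ_{θ m} Γ^m_{θ φ}
  = (0) - (-1/sin(θ)^2) + (0) - (1/tan(θ)^2) = 1
R_{θθ} = R^θ_{θ θ θ} + R^φ_{θ φ θ} = (0) + (1) = 1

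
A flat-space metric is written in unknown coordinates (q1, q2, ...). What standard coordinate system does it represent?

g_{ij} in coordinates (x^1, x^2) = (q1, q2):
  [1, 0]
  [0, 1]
All components are constant and the metric is the identity, i.e. orthonormal rectilinear coordinates.
Cartesian (2D) coordinates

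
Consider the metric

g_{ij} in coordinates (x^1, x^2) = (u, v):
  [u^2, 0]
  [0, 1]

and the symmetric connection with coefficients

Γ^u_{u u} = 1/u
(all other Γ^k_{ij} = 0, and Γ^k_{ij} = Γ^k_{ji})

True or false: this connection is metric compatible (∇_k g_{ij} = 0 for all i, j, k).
Using ∇_k g_{ij} = ∂_k g_{ij} - Γ^m_{ki} g_{mj} - Γ^m_{kj} g_{im}:
e.g. ∇_u g_{uu} = (2*u) - (u) - (u) = 0
Every component ∇_k g_{ij} vanishes: the connection is metric compatible.
True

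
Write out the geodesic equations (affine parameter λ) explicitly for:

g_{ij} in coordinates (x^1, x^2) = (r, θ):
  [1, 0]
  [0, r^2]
Geodesic equation: d^2x^k/dλ^2 + Γ^k_{ij} (dx^i/dλ)(dx^j/dλ) = 0.
Non-zero Christoffel symbols:
Γ^r_{θ θ} = -r
Γ^θ_{r θ} = 1/r
Substituting (the symmetric pair Γ^k_{ij}, Γ^k_{ji} combines into a factor 2):
d^2r/dλ^2 - r (dθ/dλ)^2 = 0
d^2θ/dλ^2 + (2/r) (dr/dλ)(dθ/dλ) = 0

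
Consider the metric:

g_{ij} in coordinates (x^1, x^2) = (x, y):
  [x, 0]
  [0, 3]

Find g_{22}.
With x^1 = x, x^2 = y, g_{22} = g_{yy} is the row-2, column-2 entry of the matrix.
g_{22} = 3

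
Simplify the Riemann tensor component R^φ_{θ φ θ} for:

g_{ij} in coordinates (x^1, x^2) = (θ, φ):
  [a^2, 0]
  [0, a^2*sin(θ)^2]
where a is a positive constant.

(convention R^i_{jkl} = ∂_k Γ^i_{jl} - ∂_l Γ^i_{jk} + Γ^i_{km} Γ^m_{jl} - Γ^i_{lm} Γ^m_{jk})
Non-zero Christoffel symbols (Γ^k_{ij} = Γ^k_{ji}):
Γ^θ_{φ φ} = -sin(2*θ)/2
Γ^φ_{θ φ} = 1/tan(θ)
R^φ_{θ φ θ} = ∂_φ Γ^φ_{θ θ} - ∂_θ Γ^φ_{θ φ} + Γ^φ_{φ m} Γ^m_{θ θ} - Γ^φ_{θ m} Γ^m_{θ φ}
  = (0) - (-1/sin(θ)^2) + (0) - (1/tan(θ)^2) = 1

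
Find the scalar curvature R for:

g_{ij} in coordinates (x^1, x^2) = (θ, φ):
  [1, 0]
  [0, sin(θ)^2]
Non-zero Christoffel symbols (Γ^k_{ij} = Γ^k_{ji}):
Γ^θ_{φ φ} = -sin(2*θ)/2
Γ^φ_{θ φ} = 1/tan(θ)
Ricci tensor (R_{ij} = R^k_{ikj}): R_{θθ} = 1, R_{θφ} = 0, R_{φφ} = sin(θ)^2
Inverse metric: g^{θθ} = 1, g^{φφ} = 1/sin(θ)^2
R = g^{ij} R_{ij} = (1)(1) + (1/sin(θ)^2)(sin(θ)^2) = 2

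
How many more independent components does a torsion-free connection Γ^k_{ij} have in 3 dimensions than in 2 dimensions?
Independent components in n dimensions: n × n(n+1)/2 = n^2(n+1)/2.
3D: 3 × 6 = 18
2D: 2 × 3 = 6
Difference = 18 - 6 = 12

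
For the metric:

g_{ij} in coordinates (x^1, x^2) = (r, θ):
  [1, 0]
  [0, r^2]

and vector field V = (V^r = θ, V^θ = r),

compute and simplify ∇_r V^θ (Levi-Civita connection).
Non-zero Christoffel symbols:
Γ^r_{θ θ} = -r
Γ^θ_{r θ} = 1/r
∇_r V^θ = ∂_r V^θ + Γ^θ_{r j} V^j
  = (1) + (0)(θ) + (1/r)(r)
  = 2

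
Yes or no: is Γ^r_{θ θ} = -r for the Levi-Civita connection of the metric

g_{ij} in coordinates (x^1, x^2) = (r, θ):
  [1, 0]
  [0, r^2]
Γ^r_{θ θ} = (1/2) g^{rr} (∂_θ g_{rθ} + ∂_θ g_{rθ} - ∂_r g_{θθ}) = (1/2)(1)((0) + (0) - (2*r)) = -r
This equals the proposed value -r.
Yes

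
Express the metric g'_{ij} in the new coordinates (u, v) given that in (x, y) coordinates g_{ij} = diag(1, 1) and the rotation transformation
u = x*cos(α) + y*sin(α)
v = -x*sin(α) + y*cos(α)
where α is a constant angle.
Invert the transformation: x = u*cos(α) - v*sin(α), y = u*sin(α) + v*cos(α)
g'_{ij} = (∂x^k/∂x'^i)(∂x^l/∂x'^j) g_{kl}; with g_{kl} = δ_{kl} this is Σ_k (∂x^k/∂x'^i)(∂x^k/∂x'^j).
Jacobian: ∂x/∂u = cos(α), ∂x/∂v = -sin(α), ∂y/∂u = sin(α), ∂y/∂v = cos(α)
g'_{uu} = (cos(α))(cos(α)) + (sin(α))(sin(α)) = 1
g'_{uv} = (cos(α))(-sin(α)) + (sin(α))(cos(α)) = 0
g'_{vv} = (-sin(α))(-sin(α)) + (cos(α))(cos(α)) = 1
g'_{ij} = diag(1, 1)
The Euclidean metric is invariant under rotations.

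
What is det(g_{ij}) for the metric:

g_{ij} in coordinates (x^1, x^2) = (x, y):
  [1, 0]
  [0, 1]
For a 2×2 metric: det(g) = g_{11}·g_{22} - g_{12}·g_{21}
= (1)·(1) - (0)·(0)
= 1 - 0
det(g) = 1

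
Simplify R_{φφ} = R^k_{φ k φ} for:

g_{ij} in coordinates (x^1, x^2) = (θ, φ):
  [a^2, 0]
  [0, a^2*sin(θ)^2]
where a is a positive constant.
Non-zero Christoffel symbols (Γ^k_{ij} = Γ^k_{ji}):
Γ^θ_{φ φ} = -sin(2*θ)/2
Γ^φ_{θ φ} = 1/tan(θ)
R^θ_{φ θ φ} = ∂_θ Γ^θ_{φ φ} - ∂_φ Γ^θ_{φ θ} + Γ^θ_{θ m} Γ^m_{φ φ} - Γ^θ_{φ m} Γ^m_{φ θ}
  = (-cos(2*θ)) - (0) + (0) - (-cos(θ)^2) = sin(θ)^2
R^φ_{φ φ φ} = 0 (a repeated index in an antisymmetric pair)
R_{φφ} = R^θ_{φ θ φ} + R^φ_{φ φ φ} = (sin(θ)^2) + (0) = sin(θ)^2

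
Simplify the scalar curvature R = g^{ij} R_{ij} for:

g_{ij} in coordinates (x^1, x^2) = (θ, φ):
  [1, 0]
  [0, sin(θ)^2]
Non-zero Christoffel symbols (Γ^k_{ij} = Γ^k_{ji}):
Γ^θ_{φ φ} = -sin(2*θ)/2
Γ^φ_{θ φ} = 1/tan(θ)
Ricci tensor (R_{ij} = R^k_{ikj}): R_{θθ} = 1, R_{θφ} = 0, R_{φφ} = sin(θ)^2
Inverse metric: g^{θθ} = 1, g^{φφ} = 1/sin(θ)^2
R = g^{ij} R_{ij} = (1)(1) + (1/sin(θ)^2)(sin(θ)^2) = 2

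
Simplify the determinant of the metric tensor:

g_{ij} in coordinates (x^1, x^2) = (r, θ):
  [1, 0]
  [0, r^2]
For a 2×2 metric: det(g) = g_{11}·g_{22} - g_{12}·g_{21}
= (1)·(r^2) - (0)·(0)
= r^2 - 0
det(g) = r^2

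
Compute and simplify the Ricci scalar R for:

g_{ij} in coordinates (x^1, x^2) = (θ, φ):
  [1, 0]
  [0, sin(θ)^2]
Non-zero Christoffel symbols (Γ^k_{ij} = Γ^k_{ji}):
Γ^θ_{φ φ} = -sin(2*θ)/2
Γ^φ_{θ φ} = 1/tan(θ)
Ricci tensor (R_{ij} = R^k_{ikj}): R_{θθ} = 1, R_{θφ} = 0, R_{φφ} = sin(θ)^2
Inverse metric: g^{θθ} = 1, g^{φφ} = 1/sin(θ)^2
R = g^{ij} R_{ij} = (1)(1) + (1/sin(θ)^2)(sin(θ)^2) = 2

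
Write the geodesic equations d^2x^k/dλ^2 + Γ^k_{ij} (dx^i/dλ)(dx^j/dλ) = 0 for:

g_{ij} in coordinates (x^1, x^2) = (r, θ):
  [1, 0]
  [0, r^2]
Geodesic equation: d^2x^k/dλ^2 + Γ^k_{ij} (dx^i/dλ)(dx^j/dλ) = 0.
Non-zero Christoffel symbols:
Γ^r_{θ θ} = -r
Γ^θ_{r θ} = 1/r
Substituting (the symmetric pair Γ^k_{ij}, Γ^k_{ji} combines into a factor 2):
d^2r/dλ^2 - r (dθ/dλ)^2 = 0
d^2θ/dλ^2 + (2/r) (dr/dλ)(dθ/dλ) = 0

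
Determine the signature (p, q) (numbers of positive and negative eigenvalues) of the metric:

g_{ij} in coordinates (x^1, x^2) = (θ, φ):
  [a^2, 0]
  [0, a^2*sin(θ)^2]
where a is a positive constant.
The metric is diagonal, so its eigenvalues are the diagonal entries: a^2, a^2*sin(θ)^2 (at a generic point, where coordinate-dependent entries are positive).
2 positive, 0 negative.
(2, 0) - Riemannian (positive definite)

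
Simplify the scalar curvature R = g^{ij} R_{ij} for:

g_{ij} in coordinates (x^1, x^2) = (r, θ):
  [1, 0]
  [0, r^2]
Non-zero Christoffel symbols (Γ^k_{ij} = Γ^k_{ji}):
Γ^r_{θ θ} = -r
Γ^θ_{r θ} = 1/r
Ricci tensor (R_{ij} = R^k_{ikj}): R_{rr} = 0, R_{rθ} = 0, R_{θθ} = 0
Inverse metric: g^{rr} = 1, g^{θθ} = 1/r^2
R = g^{ij} R_{ij} = (1)(0) + (1/r^2)(0) = 0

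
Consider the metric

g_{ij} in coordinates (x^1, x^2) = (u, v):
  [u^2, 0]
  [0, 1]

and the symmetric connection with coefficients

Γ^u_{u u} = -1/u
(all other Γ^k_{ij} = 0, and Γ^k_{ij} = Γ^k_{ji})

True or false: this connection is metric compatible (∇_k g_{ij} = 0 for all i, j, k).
Using ∇_k g_{ij} = ∂_k g_{ij} - Γ^m_{ki} g_{mj} - Γ^m_{kj} g_{im}:
∇_u g_{uu} = (2*u) - (-u) - (-u) = 4*u ≠ 0
So the connection is not metric compatible (it is not the Levi-Civita connection).
False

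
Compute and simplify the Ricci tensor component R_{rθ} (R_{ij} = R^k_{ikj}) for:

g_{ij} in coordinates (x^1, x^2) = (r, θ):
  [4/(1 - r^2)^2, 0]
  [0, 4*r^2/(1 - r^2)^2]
Non-zero Christoffel symbols (Γ^k_{ij} = Γ^k_{ji}):
Γ^r_{r r} = 2*r/(1 - r^2)
Γ^r_{θ θ} = (r^3 + r)/(r^2 - 1)
Γ^θ_{r θ} = (-r^2 - 1)/(r^3 - r)
R^r_{r r θ} = 0 (a repeated index in an antisymmetric pair)
R^θ_{r θ θ} = 0 (a repeated index in an antisymmetric pair)
R_{rθ} = R^r_{r r θ} + R^θ_{r θ θ} = (0) + (0) = 0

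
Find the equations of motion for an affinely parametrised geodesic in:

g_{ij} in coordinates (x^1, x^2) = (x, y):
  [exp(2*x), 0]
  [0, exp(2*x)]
Geodesic equation: d^2x^k/dλ^2 + Γ^k_{ij} (dx^i/dλ)(dx^j/dλ) = 0.
Non-zero Christoffel symbols:
Γ^x_{x x} = 1
Γ^x_{y y} = -1
Γ^y_{x y} = 1
Substituting (the symmetric pair Γ^k_{ij}, Γ^k_{ji} combines into a factor 2):
d^2x/dλ^2 + (dx/dλ)^2 - (dy/dλ)^2 = 0
d^2y/dλ^2 + 2 (dx/dλ)(dy/dλ) = 0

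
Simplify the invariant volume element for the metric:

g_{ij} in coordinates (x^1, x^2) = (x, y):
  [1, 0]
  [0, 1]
det(g) = 1
√|det(g)| = 1
Volume element: dV = 1 dx dy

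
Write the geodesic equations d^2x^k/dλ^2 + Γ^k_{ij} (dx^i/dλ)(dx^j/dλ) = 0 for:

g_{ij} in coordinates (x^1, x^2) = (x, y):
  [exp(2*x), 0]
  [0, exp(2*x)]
Geodesic equation: d^2x^k/dλ^2 + Γ^k_{ij} (dx^i/dλ)(dx^j/dλ) = 0.
Non-zero Christoffel symbols:
Γ^x_{x x} = 1
Γ^x_{y y} = -1
Γ^y_{x y} = 1
Substituting (the symmetric pair Γ^k_{ij}, Γ^k_{ji} combines into a factor 2):
d^2x/dλ^2 + (dx/dλ)^2 - (dy/dλ)^2 = 0
d^2y/dλ^2 + 2 (dx/dλ)(dy/dλ) = 0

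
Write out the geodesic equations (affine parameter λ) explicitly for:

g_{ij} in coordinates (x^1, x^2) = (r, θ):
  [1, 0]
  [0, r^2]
Geodesic equation: d^2x^k/dλ^2 + Γ^k_{ij} (dx^i/dλ)(dx^j/dλ) = 0.
Non-zero Christoffel symbols:
Γ^r_{θ θ} = -r
Γ^θ_{r θ} = 1/r
Substituting (the symmetric pair Γ^k_{ij}, Γ^k_{ji} combines into a factor 2):
d^2r/dλ^2 - r (dθ/dλ)^2 = 0
d^2θ/dλ^2 + (2/r) (dr/dλ)(dθ/dλ) = 0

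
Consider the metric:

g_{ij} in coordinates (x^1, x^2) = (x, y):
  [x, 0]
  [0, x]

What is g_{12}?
With x^1 = x, x^2 = y, g_{12} = g_{xy} is the row-1, column-2 entry of the matrix.
g_{12} = 0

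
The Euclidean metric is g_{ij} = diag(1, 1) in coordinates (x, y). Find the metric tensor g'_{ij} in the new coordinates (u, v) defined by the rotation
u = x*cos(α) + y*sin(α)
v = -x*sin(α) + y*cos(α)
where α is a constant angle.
Invert the transformation: x = u*cos(α) - v*sin(α), y = u*sin(α) + v*cos(α)
g'_{ij} = (∂x^k/∂x'^i)(∂x^l/∂x'^j) g_{kl}; with g_{kl} = δ_{kl} this is Σ_k (∂x^k/∂x'^i)(∂x^k/∂x'^j).
Jacobian: ∂x/∂u = cos(α), ∂x/∂v = -sin(α), ∂y/∂u = sin(α), ∂y/∂v = cos(α)
g'_{uu} = (cos(α))(cos(α)) + (sin(α))(sin(α)) = 1
g'_{uv} = (cos(α))(-sin(α)) + (sin(α))(cos(α)) = 0
g'_{vv} = (-sin(α))(-sin(α)) + (cos(α))(cos(α)) = 1
g'_{ij} = diag(1, 1)
The Euclidean metric is invariant under rotations.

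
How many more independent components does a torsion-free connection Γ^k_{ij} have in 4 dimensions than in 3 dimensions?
Independent components in n dimensions: n × n(n+1)/2 = n^2(n+1)/2.
4D: 4 × 10 = 40
3D: 3 × 6 = 18
Difference = 40 - 18 = 22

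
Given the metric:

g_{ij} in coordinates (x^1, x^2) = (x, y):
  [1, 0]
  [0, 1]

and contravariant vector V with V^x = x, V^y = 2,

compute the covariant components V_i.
V_i = g_{ij} V^j:
V_x = (1)(x) + (0)(2) = x
V_y = (0)(x) + (1)(2) = 2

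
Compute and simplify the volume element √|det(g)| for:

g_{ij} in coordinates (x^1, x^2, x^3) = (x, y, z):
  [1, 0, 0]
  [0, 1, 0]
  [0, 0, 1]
det(g) = 1
√|det(g)| = 1
Volume element: dV = 1 dx dy dz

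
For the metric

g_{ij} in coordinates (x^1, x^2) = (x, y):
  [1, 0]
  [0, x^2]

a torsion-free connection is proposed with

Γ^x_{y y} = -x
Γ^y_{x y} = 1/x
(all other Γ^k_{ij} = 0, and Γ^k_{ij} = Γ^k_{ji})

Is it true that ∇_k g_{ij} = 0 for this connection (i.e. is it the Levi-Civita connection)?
Using ∇_k g_{ij} = ∂_k g_{ij} - Γ^m_{ki} g_{mj} - Γ^m_{kj} g_{im}:
e.g. ∇_x g_{yy} = (2*x) - (x) - (x) = 0
Every component ∇_k g_{ij} vanishes: the connection is metric compatible.
Yes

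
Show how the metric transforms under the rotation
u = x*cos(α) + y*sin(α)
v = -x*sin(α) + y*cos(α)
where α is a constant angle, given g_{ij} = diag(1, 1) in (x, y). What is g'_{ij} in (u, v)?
Invert the transformation: x = u*cos(α) - v*sin(α), y = u*sin(α) + v*cos(α)
g'_{ij} = (∂x^k/∂x'^i)(∂x^l/∂x'^j) g_{kl}; with g_{kl} = δ_{kl} this is Σ_k (∂x^k/∂x'^i)(∂x^k/∂x'^j).
Jacobian: ∂x/∂u = cos(α), ∂x/∂v = -sin(α), ∂y/∂u = sin(α), ∂y/∂v = cos(α)
g'_{uu} = (cos(α))(cos(α)) + (sin(α))(sin(α)) = 1
g'_{uv} = (cos(α))(-sin(α)) + (sin(α))(cos(α)) = 0
g'_{vv} = (-sin(α))(-sin(α)) + (cos(α))(cos(α)) = 1
g'_{ij} = diag(1, 1)
The Euclidean metric is invariant under rotations.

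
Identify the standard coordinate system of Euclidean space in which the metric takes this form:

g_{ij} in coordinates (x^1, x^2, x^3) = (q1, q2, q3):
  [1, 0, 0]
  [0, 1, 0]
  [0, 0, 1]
All components are constant and the metric is the identity, i.e. orthonormal rectilinear coordinates.
Cartesian (3D) coordinates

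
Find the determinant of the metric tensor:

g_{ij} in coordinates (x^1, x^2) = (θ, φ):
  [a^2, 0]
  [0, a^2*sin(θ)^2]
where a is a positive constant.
For a 2×2 metric: det(g) = g_{11}·g_{22} - g_{12}·g_{21}
= (a^2)·(a^2*sin(θ)^2) - (0)·(0)
= a^4*sin(θ)^2 - 0
det(g) = a^4*sin(θ)^2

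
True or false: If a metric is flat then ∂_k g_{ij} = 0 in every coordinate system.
Flatness means R^i_{jkl} = 0; the components can still vary, e.g. the flat plane in polar coordinates has g_{θθ} = r^2.
False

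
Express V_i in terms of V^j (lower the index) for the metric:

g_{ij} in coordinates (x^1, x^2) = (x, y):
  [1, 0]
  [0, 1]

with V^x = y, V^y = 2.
V_i = g_{ij} V^j:
V_x = (1)(y) + (0)(2) = y
V_y = (0)(y) + (1)(2) = 2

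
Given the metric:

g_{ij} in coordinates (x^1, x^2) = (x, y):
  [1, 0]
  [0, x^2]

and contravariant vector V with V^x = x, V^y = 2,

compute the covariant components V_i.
V_i = g_{ij} V^j:
V_x = (1)(x) + (0)(2) = x
V_y = (0)(x) + (x^2)(2) = 2*x^2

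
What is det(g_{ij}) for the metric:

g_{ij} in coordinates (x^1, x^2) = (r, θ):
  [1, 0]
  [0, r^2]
For a 2×2 metric: det(g) = g_{11}·g_{22} - g_{12}·g_{21}
= (1)·(r^2) - (0)·(0)
= r^2 - 0
det(g) = r^2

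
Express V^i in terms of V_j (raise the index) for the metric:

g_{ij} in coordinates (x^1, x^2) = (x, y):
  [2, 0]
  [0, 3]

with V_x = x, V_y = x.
Inverse metric (diagonal): g^{xx} = 1/2, g^{yy} = 1/3
V^i = g^{ij} V_j:
V^x = (1/2)(x) + (0)(x) = x/2
V^y = (0)(x) + (1/3)(x) = x/3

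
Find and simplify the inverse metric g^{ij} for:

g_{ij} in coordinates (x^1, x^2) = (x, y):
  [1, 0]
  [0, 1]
The metric is diagonal, so g^{ij} is diagonal with entries 1/g_{ii}: diag(1, 1).
g^{ij}:
  [1, 0]
  [0, 1]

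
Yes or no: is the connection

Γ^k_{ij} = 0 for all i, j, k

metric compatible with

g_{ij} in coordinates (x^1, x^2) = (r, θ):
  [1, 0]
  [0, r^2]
Using ∇_k g_{ij} = ∂_k g_{ij} - Γ^m_{ki} g_{mj} - Γ^m_{kj} g_{im}:
∇_r g_{θθ} = (2*r) - (0) - (0) = 2*r ≠ 0
So the connection is not metric compatible (it is not the Levi-Civita connection).
No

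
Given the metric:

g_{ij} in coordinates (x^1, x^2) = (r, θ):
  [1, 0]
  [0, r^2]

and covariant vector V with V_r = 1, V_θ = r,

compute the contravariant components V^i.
Inverse metric (diagonal): g^{rr} = 1, g^{θθ} = 1/r^2
V^i = g^{ij} V_j:
V^r = (1)(1) + (0)(r) = 1
V^θ = (0)(1) + (1/r^2)(r) = 1/r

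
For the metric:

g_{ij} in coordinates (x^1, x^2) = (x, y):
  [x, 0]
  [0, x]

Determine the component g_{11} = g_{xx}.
With x^1 = x, x^2 = y, g_{11} = g_{xx} is the row-1, column-1 entry of the matrix.
g_{11} = x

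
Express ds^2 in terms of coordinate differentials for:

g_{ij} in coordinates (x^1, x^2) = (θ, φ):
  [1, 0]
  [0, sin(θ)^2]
ds^2 = g_{ij} dx^i dx^j; only the non-zero components contribute.
ds^2 = dθ^2 + sin(θ)^2 dφ^2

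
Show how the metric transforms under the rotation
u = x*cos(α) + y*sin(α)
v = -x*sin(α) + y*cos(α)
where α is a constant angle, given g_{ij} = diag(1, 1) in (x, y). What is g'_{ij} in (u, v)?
Invert the transformation: x = u*cos(α) - v*sin(α), y = u*sin(α) + v*cos(α)
g'_{ij} = (∂x^k/∂x'^i)(∂x^l/∂x'^j) g_{kl}; with g_{kl} = δ_{kl} this is Σ_k (∂x^k/∂x'^i)(∂x^k/∂x'^j).
Jacobian: ∂x/∂u = cos(α), ∂x/∂v = -sin(α), ∂y/∂u = sin(α), ∂y/∂v = cos(α)
g'_{uu} = (cos(α))(cos(α)) + (sin(α))(sin(α)) = 1
g'_{uv} = (cos(α))(-sin(α)) + (sin(α))(cos(α)) = 0
g'_{vv} = (-sin(α))(-sin(α)) + (cos(α))(cos(α)) = 1
g'_{ij} = diag(1, 1)
The Euclidean metric is invariant under rotations.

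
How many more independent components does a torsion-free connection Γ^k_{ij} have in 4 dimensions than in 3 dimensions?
Independent components in n dimensions: n × n(n+1)/2 = n^2(n+1)/2.
4D: 4 × 10 = 40
3D: 3 × 6 = 18
Difference = 40 - 18 = 22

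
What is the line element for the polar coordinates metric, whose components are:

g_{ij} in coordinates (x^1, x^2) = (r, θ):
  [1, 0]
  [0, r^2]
ds^2 = g_{ij} dx^i dx^j; only the non-zero components contribute.
ds^2 = dr^2 + r^2 dθ^2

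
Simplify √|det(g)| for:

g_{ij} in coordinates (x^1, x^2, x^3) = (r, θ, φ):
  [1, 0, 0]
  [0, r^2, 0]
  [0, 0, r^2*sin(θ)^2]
det(g) = r^4*sin(θ)^2
√|det(g)| = r^2*sin(θ) (taking 0 < θ < π so that |sin(θ)| = sin(θ))
Volume element: dV = r^2*sin(θ) dr dθ dφ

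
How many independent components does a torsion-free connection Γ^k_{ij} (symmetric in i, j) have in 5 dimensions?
Γ^k_{ij} has n choices for the upper index and n(n+1)/2 independent symmetric lower index pairs.
Total = 5 × 5×6/2 = 5 × 15 = 75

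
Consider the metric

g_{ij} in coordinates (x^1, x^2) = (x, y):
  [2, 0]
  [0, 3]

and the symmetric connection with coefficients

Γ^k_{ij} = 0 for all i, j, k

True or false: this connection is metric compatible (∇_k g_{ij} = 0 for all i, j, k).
Using ∇_k g_{ij} = ∂_k g_{ij} - Γ^m_{ki} g_{mj} - Γ^m_{kj} g_{im}:
e.g. ∇_x g_{yy} = (0) - (0) - (0) = 0
Every component ∇_k g_{ij} vanishes: the connection is metric compatible.
True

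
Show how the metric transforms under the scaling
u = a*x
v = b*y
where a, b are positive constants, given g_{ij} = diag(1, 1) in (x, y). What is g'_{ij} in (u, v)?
Invert the transformation: x = u/a, y = v/b
g'_{ij} = (∂x^k/∂x'^i)(∂x^l/∂x'^j) g_{kl}; with g_{kl} = δ_{kl} this is Σ_k (∂x^k/∂x'^i)(∂x^k/∂x'^j).
Jacobian: ∂x/∂u = 1/a, ∂x/∂v = 0, ∂y/∂u = 0, ∂y/∂v = 1/b
g'_{uu} = (1/a)(1/a) + (0)(0) = 1/a^2
g'_{uv} = (1/a)(0) + (0)(1/b) = 0
g'_{vv} = (0)(0) + (1/b)(1/b) = 1/b^2
g'_{ij} = diag(1/a^2, 1/b^2)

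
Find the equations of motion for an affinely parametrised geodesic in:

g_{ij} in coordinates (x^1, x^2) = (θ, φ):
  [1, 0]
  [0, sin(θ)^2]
Geodesic equation: d^2x^k/dλ^2 + Γ^k_{ij} (dx^i/dλ)(dx^j/dλ) = 0.
Non-zero Christoffel symbols:
Γ^θ_{φ φ} = -sin(2*θ)/2
Γ^φ_{θ φ} = 1/tan(θ)
Substituting (the symmetric pair Γ^k_{ij}, Γ^k_{ji} combines into a factor 2):
d^2θ/dλ^2 - (sin(2*θ)/2) (dφ/dλ)^2 = 0
d^2φ/dλ^2 + (2/tan(θ)) (dθ/dλ)(dφ/dλ) = 0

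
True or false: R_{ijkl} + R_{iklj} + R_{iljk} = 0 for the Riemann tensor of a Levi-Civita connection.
This is the first (algebraic) Bianchi identity.
True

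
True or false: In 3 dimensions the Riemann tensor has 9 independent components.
n^2(n^2-1)/12 = 9·8/12 = 6 independent components for n = 3.
False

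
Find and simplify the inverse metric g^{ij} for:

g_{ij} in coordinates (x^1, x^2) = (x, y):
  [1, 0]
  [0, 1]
The metric is diagonal, so g^{ij} is diagonal with entries 1/g_{ii}: diag(1, 1).
g^{ij}:
  [1, 0]
  [0, 1]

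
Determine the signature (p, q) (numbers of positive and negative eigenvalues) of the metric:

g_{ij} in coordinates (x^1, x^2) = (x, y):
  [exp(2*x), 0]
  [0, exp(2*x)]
The metric is diagonal, so its eigenvalues are the diagonal entries: exp(2*x), exp(2*x) (at a generic point, where coordinate-dependent entries are positive).
2 positive, 0 negative.
(2, 0) - Riemannian (positive definite)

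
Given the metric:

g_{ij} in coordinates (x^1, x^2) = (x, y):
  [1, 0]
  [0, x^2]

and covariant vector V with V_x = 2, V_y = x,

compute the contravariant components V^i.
Inverse metric (diagonal): g^{xx} = 1, g^{yy} = 1/x^2
V^i = g^{ij} V_j:
V^x = (1)(2) + (0)(x) = 2
V^y = (0)(2) + (1/x^2)(x) = 1/x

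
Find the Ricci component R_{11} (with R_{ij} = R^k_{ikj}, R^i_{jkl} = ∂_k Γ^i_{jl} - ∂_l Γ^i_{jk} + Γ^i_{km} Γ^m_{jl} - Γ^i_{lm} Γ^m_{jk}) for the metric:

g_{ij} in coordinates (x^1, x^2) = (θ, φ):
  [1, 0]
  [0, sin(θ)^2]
Non-zero Christoffel symbols (Γ^k_{ij} = Γ^k_{ji}):
Γ^θ_{φ φ} = -sin(2*θ)/2
Γ^φ_{θ φ} = 1/tan(θ)
R^θ_{θ θ θ} = 0 (a repeated index in an antisymmetric pair)
R^φ_{θ φ θ} = ∂_φ Γ^φ_{θ θ} - ∂_θ Γ^φ_{θ φ} + Γ^φ_{φ m} Γ^m_{θ θ} - Γ^φ_{θ m} Γ^m_{θ φ}
  = (0) - (-1/sin(θ)^2) + (0) - (1/tan(θ)^2) = 1
R_{θθ} = R^θ_{θ θ θ} + R^φ_{θ φ θ} = (0) + (1) = 1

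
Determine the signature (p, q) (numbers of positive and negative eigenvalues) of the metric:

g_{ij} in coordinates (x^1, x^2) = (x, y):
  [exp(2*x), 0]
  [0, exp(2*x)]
The metric is diagonal, so its eigenvalues are the diagonal entries: exp(2*x), exp(2*x) (at a generic point, where coordinate-dependent entries are positive).
2 positive, 0 negative.
(2, 0) - Riemannian (positive definite)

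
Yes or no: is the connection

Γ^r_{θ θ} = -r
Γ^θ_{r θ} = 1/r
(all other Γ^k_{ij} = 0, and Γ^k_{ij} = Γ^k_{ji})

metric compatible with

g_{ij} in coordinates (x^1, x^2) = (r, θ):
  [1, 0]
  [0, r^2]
Using ∇_k g_{ij} = ∂_k g_{ij} - Γ^m_{ki} g_{mj} - Γ^m_{kj} g_{im}:
e.g. ∇_r g_{θθ} = (2*r) - (r) - (r) = 0
Every component ∇_k g_{ij} vanishes: the connection is metric compatible.
Yes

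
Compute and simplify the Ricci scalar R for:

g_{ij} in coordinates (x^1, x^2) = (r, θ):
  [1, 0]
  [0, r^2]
Non-zero Christoffel symbols (Γ^k_{ij} = Γ^k_{ji}):
Γ^r_{θ θ} = -r
Γ^θ_{r θ} = 1/r
Ricci tensor (R_{ij} = R^k_{ikj}): R_{rr} = 0, R_{rθ} = 0, R_{θθ} = 0
Inverse metric: g^{rr} = 1, g^{θθ} = 1/r^2
R = g^{ij} R_{ij} = (1)(0) + (1/r^2)(0) = 0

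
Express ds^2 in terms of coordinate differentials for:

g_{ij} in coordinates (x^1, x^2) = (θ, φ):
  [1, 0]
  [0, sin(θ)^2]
ds^2 = g_{ij} dx^i dx^j; only the non-zero components contribute.
ds^2 = dθ^2 + sin(θ)^2 dφ^2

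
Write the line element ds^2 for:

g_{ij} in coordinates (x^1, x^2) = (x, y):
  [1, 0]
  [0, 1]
ds^2 = g_{ij} dx^i dx^j; only the non-zero components contribute.
ds^2 = dx^2 + dy^2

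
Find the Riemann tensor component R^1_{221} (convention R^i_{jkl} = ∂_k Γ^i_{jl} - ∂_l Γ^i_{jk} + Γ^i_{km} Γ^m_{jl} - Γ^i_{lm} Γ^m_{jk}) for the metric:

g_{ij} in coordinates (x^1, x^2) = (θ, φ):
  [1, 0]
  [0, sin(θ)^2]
Non-zero Christoffel symbols (Γ^k_{ij} = Γ^k_{ji}):
Γ^θ_{φ φ} = -sin(2*θ)/2
Γ^φ_{θ φ} = 1/tan(θ)
R^θ_{φ φ θ} = ∂_φ Γ^θ_{φ θ} - ∂_θ Γ^θ_{φ φ} + Γ^θ_{φ m} Γ^m_{φ θ} - Γ^θ_{θ m} Γ^m_{φ φ}
  = (0) - (-cos(2*θ)) + (-cos(θ)^2) - (0) = -sin(θ)^2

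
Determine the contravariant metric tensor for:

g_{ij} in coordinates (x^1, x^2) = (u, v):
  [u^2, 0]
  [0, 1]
The metric is diagonal, so g^{ij} is diagonal with entries 1/g_{ii}: diag(1/(u^2), 1).
g^{ij}:
  [1/u^2, 0]
  [0, 1]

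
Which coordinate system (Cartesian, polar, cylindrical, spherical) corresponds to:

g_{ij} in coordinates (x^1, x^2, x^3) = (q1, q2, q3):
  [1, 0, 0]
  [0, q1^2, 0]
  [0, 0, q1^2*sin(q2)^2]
The line element ds^2 = dq1^2 + q1^2 dq2^2 + q1^2 sin(q2)^2 dq3^2 is dr^2 + r^2 dθ^2 + r^2 sin(θ)^2 dφ^2 with q1 = r, q2 = θ, q3 = φ.
spherical coordinates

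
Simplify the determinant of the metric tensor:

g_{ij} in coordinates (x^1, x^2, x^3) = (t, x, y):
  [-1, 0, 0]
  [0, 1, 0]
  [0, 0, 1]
Diagonal metric: det(g) = g_{11}·g_{22}·g_{33}
= (-1)·(1)·(1)
det(g) = -1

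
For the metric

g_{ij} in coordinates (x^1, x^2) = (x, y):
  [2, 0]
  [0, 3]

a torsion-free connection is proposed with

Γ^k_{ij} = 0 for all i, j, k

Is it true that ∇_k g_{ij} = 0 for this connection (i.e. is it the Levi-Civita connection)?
Using ∇_k g_{ij} = ∂_k g_{ij} - Γ^m_{ki} g_{mj} - Γ^m_{kj} g_{im}:
e.g. ∇_y g_{xy} = (0) - (0) - (0) = 0
Every component ∇_k g_{ij} vanishes: the connection is metric compatible.
Yes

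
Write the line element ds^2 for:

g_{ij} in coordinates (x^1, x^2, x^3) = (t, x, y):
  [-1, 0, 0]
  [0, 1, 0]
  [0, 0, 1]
ds^2 = g_{ij} dx^i dx^j; only the non-zero components contribute.
ds^2 = -dt^2 + dx^2 + dy^2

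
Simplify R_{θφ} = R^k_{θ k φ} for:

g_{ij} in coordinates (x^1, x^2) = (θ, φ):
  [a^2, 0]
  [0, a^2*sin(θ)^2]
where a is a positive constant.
Non-zero Christoffel symbols (Γ^k_{ij} = Γ^k_{ji}):
Γ^θ_{φ φ} = -sin(2*θ)/2
Γ^φ_{θ φ} = 1/tan(θ)
R^θ_{θ θ φ} = 0 (a repeated index in an antisymmetric pair)
R^φ_{θ φ φ} = 0 (a repeated index in an antisymmetric pair)
R_{θφ} = R^θ_{θ θ φ} + R^φ_{θ φ φ} = (0) + (0) = 0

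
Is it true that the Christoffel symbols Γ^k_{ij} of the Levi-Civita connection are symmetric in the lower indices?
The Levi-Civita connection is torsion-free, which is exactly Γ^k_{ij} = Γ^k_{ji}.
Yes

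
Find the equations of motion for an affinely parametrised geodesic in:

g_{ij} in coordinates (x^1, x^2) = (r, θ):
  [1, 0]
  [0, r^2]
Geodesic equation: d^2x^k/dλ^2 + Γ^k_{ij} (dx^i/dλ)(dx^j/dλ) = 0.
Non-zero Christoffel symbols:
Γ^r_{θ θ} = -r
Γ^θ_{r θ} = 1/r
Substituting (the symmetric pair Γ^k_{ij}, Γ^k_{ji} combines into a factor 2):
d^2r/dλ^2 - r (dθ/dλ)^2 = 0
d^2θ/dλ^2 + (2/r) (dr/dλ)(dθ/dλ) = 0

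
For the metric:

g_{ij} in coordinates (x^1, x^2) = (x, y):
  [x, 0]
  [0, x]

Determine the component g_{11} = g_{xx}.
With x^1 = x, x^2 = y, g_{11} = g_{xx} is the row-1, column-1 entry of the matrix.
g_{11} = x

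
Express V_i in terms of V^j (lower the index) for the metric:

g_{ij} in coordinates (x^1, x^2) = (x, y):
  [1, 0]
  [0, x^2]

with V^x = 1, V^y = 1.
V_i = g_{ij} V^j:
V_x = (1)(1) + (0)(1) = 1
V_y = (0)(1) + (x^2)(1) = x^2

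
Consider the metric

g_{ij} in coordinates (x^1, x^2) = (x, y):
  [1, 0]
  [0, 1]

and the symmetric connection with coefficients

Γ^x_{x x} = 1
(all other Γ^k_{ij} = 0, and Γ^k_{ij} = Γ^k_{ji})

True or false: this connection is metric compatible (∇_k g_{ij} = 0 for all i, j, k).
Using ∇_k g_{ij} = ∂_k g_{ij} - Γ^m_{ki} g_{mj} - Γ^m_{kj} g_{im}:
∇_x g_{xx} = (0) - (1) - (1) = -2 ≠ 0
So the connection is not metric compatible (it is not the Levi-Civita connection).
False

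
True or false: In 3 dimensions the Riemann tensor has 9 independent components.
n^2(n^2-1)/12 = 9·8/12 = 6 independent components for n = 3.
False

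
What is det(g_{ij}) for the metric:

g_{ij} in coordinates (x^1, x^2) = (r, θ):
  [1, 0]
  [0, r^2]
For a 2×2 metric: det(g) = g_{11}·g_{22} - g_{12}·g_{21}
= (1)·(r^2) - (0)·(0)
= r^2 - 0
det(g) = r^2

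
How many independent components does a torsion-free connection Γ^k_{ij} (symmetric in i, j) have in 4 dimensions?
Γ^k_{ij} has n choices for the upper index and n(n+1)/2 independent symmetric lower index pairs.
Total = 4 × 4×5/2 = 4 × 10 = 40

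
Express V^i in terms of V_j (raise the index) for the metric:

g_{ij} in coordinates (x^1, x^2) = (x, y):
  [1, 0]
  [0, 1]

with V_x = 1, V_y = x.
Inverse metric (diagonal): g^{xx} = 1, g^{yy} = 1
V^i = g^{ij} V_j:
V^x = (1)(1) + (0)(x) = 1
V^y = (0)(1) + (1)(x) = x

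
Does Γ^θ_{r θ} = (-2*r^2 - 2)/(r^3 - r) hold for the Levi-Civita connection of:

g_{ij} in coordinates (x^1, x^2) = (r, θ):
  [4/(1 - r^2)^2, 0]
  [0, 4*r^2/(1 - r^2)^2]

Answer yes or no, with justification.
Γ^θ_{r θ} = (1/2) g^{θθ} (∂_r g_{θθ} + ∂_θ g_{θr} - ∂_θ g_{rθ}) = (1/2)((1 - r^2)^2/(4*r^2))((-8*(r^3 + r)/(r^2 - 1)^3) + (0) - (0)) = (-r^2 - 1)/(r^3 - r)
This differs from the proposed value (-2*r^2 - 2)/(r^3 - r).
No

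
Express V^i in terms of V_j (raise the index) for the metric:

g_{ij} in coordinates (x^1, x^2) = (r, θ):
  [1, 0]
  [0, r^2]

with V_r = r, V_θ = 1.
Inverse metric (diagonal): g^{rr} = 1, g^{θθ} = 1/r^2
V^i = g^{ij} V_j:
V^r = (1)(r) + (0)(1) = r
V^θ = (0)(r) + (1/r^2)(1) = 1/r^2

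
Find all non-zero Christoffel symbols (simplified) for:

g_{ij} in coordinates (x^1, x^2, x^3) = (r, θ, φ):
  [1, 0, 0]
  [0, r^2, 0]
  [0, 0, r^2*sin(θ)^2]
Using Γ^k_{ij} = (1/2) g^{km} (∂_i g_{mj} + ∂_j g_{mi} - ∂_m g_{ij}); the metric is diagonal, so only the m = k term contributes.
Non-zero symbols (using the symmetry Γ^k_{ij} = Γ^k_{ji}):
Γ^r_{θ θ} = (1/2) g^{rr} (∂_θ g_{rθ} + ∂_θ g_{rθ} - ∂_r g_{θθ}) = (1/2)(1)((0) + (0) - (2*r)) = -r
Γ^r_{φ φ} = (1/2) g^{rr} (∂_φ g_{rφ} + ∂_φ g_{rφ} - ∂_r g_{φφ}) = (1/2)(1)((0) + (0) - (2*r*sin(θ)^2)) = -r*sin(θ)^2
Γ^θ_{r θ} = (1/2) g^{θθ} (∂_r g_{θθ} + ∂_θ g_{θr} - ∂_θ g_{rθ}) = (1/2)(1/r^2)((2*r) + (0) - (0)) = 1/r
Γ^θ_{φ φ} = (1/2) g^{θθ} (∂_φ g_{θφ} + ∂_φ g_{θφ} - ∂_θ g_{φφ}) = (1/2)(1/r^2)((0) + (0) - (r^2*sin(2*θ))) = -sin(2*θ)/2
Γ^φ_{r φ} = (1/2) g^{φφ} (∂_r g_{φφ} + ∂_φ g_{φr} - ∂_φ g_{rφ}) = (1/2)(1/(r^2*sin(θ)^2))((2*r*sin(θ)^2) + (0) - (0)) = 1/r
Γ^φ_{θ φ} = (1/2) g^{φφ} (∂_θ g_{φφ} + ∂_φ g_{φθ} - ∂_φ g_{θφ}) = (1/2)(1/(r^2*sin(θ)^2))((r^2*sin(2*θ)) + (0) - (0)) = 1/tan(θ)
All other Christoffel symbols are zero.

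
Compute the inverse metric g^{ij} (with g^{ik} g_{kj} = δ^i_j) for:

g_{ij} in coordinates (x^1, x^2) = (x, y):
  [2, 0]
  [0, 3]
The metric is diagonal, so g^{ij} is diagonal with entries 1/g_{ii}: diag(1/2, 1/3).
g^{ij}:
  [1/2, 0]
  [0, 1/3]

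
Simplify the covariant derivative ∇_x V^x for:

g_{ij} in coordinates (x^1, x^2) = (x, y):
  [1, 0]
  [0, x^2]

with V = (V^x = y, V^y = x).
Non-zero Christoffel symbols:
Γ^x_{y y} = -x
Γ^y_{x y} = 1/x
∇_x V^x = ∂_x V^x + Γ^x_{x j} V^j
  = (0) + (0)(y) + (0)(x)
  = 0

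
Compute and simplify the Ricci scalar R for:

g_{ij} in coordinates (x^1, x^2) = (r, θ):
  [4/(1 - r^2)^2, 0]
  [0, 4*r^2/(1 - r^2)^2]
Non-zero Christoffel symbols (Γ^k_{ij} = Γ^k_{ji}):
Γ^r_{r r} = 2*r/(1 - r^2)
Γ^r_{θ θ} = (r^3 + r)/(r^2 - 1)
Γ^θ_{r θ} = (-r^2 - 1)/(r^3 - r)
Ricci tensor (R_{ij} = R^k_{ikj}): R_{rr} = -4/(r^2 - 1)^2, R_{rθ} = 0, R_{θθ} = -4*r^2/(r^2 - 1)^2
Inverse metric: g^{rr} = (1 - r^2)^2/4, g^{θθ} = (1 - r^2)^2/(4*r^2)
R = g^{ij} R_{ij} = ((1 - r^2)^2/4)(-4/(r^2 - 1)^2) + ((1 - r^2)^2/(4*r^2))(-4*r^2/(r^2 - 1)^2) = -2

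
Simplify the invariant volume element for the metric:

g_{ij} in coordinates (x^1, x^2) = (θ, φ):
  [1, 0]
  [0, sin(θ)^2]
det(g) = sin(θ)^2
√|det(g)| = sin(θ) (taking 0 < θ < π so that |sin(θ)| = sin(θ))
Volume element: dV = sin(θ) dθ dφ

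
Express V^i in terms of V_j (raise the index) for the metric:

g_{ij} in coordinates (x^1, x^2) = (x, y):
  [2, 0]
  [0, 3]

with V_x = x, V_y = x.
Inverse metric (diagonal): g^{xx} = 1/2, g^{yy} = 1/3
V^i = g^{ij} V_j:
V^x = (1/2)(x) + (0)(x) = x/2
V^y = (0)(x) + (1/3)(x) = x/3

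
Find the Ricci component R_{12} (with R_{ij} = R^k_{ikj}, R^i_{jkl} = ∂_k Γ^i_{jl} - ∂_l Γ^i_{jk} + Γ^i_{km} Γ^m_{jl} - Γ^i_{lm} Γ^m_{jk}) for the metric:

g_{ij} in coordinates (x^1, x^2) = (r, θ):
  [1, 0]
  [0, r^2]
Non-zero Christoffel symbols (Γ^k_{ij} = Γ^k_{ji}):
Γ^r_{θ θ} = -r
Γ^θ_{r θ} = 1/r
R^r_{r r θ} = 0 (a repeated index in an antisymmetric pair)
R^θ_{r θ θ} = 0 (a repeated index in an antisymmetric pair)
R_{rθ} = R^r_{r r θ} + R^θ_{r θ θ} = (0) + (0) = 0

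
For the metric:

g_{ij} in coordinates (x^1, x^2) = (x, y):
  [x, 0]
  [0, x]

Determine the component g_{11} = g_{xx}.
With x^1 = x, x^2 = y, g_{11} = g_{xx} is the row-1, column-1 entry of the matrix.
g_{11} = x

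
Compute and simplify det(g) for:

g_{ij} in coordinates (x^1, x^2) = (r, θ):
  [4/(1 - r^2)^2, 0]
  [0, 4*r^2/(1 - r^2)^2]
For a 2×2 metric: det(g) = g_{11}·g_{22} - g_{12}·g_{21}
= (4/(1 - r^2)^2)·(4*r^2/(1 - r^2)^2) - (0)·(0)
= 16*r^2/(1 - r^2)^4 - 0
det(g) = 16*r^2/(1 - r^2)^4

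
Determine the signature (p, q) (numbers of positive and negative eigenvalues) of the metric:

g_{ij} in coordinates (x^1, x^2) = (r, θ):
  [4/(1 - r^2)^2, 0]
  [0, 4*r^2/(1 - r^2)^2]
The metric is diagonal, so its eigenvalues are the diagonal entries: 4/(1 - r^2)^2, 4*r^2/(1 - r^2)^2 (at a generic point, where coordinate-dependent entries are positive).
2 positive, 0 negative.
(2, 0) - Riemannian (positive definite)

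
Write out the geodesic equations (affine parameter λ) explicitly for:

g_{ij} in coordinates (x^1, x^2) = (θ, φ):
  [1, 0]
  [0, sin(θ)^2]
Geodesic equation: d^2x^k/dλ^2 + Γ^k_{ij} (dx^i/dλ)(dx^j/dλ) = 0.
Non-zero Christoffel symbols:
Γ^θ_{φ φ} = -sin(2*θ)/2
Γ^φ_{θ φ} = 1/tan(θ)
Substituting (the symmetric pair Γ^k_{ij}, Γ^k_{ji} combines into a factor 2):
d^2θ/dλ^2 - (sin(2*θ)/2) (dφ/dλ)^2 = 0
d^2φ/dλ^2 + (2/tan(θ)) (dθ/dλ)(dφ/dλ) = 0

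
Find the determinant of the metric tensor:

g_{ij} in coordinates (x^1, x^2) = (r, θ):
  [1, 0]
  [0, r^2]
For a 2×2 metric: det(g) = g_{11}·g_{22} - g_{12}·g_{21}
= (1)·(r^2) - (0)·(0)
= r^2 - 0
det(g) = r^2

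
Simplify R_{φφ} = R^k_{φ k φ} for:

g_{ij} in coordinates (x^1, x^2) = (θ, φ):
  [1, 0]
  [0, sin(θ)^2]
Non-zero Christoffel symbols (Γ^k_{ij} = Γ^k_{ji}):
Γ^θ_{φ φ} = -sin(2*θ)/2
Γ^φ_{θ φ} = 1/tan(θ)
R^θ_{φ θ φ} = ∂_θ Γ^θ_{φ φ} - ∂_φ Γ^θ_{φ θ} + Γ^θ_{θ m} Γ^m_{φ φ} - Γ^θ_{φ m} Γ^m_{φ θ}
  = (-cos(2*θ)) - (0) + (0) - (-cos(θ)^2) = sin(θ)^2
R^φ_{φ φ φ} = 0 (a repeated index in an antisymmetric pair)
R_{φφ} = R^θ_{φ θ φ} + R^φ_{φ φ φ} = (sin(θ)^2) + (0) = sin(θ)^2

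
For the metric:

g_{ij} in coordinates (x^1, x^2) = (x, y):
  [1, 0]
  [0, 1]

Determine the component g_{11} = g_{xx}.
With x^1 = x, x^2 = y, g_{11} = g_{xx} is the row-1, column-1 entry of the matrix.
g_{11} = 1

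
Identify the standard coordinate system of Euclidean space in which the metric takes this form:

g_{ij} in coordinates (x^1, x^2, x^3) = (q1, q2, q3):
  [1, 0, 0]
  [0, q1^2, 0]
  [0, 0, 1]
The line element ds^2 = dq1^2 + q1^2 dq2^2 + dq3^2 is dr^2 + r^2 dθ^2 + dz^2 with q1 = r, q2 = θ, q3 = z.
cylindrical coordinates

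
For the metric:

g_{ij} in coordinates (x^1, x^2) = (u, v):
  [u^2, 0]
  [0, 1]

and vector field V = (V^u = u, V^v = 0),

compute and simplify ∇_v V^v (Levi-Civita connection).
Non-zero Christoffel symbols:
Γ^u_{u u} = 1/u
∇_v V^v = ∂_v V^v + Γ^v_{v j} V^j
  = (0) + (0)(u) + (0)(0)
  = 0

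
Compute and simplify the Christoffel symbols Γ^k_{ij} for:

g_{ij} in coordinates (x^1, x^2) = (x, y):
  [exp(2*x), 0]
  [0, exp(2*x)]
Using Γ^k_{ij} = (1/2) g^{km} (∂_i g_{mj} + ∂_j g_{mi} - ∂_m g_{ij}); the metric is diagonal, so only the m = k term contributes.
Non-zero symbols (using the symmetry Γ^k_{ij} = Γ^k_{ji}):
Γ^x_{x x} = (1/2) g^{xx} (∂_x g_{xx} + ∂_x g_{xx} - ∂_x g_{xx}) = (1/2)(exp(-2*x))((2*exp(2*x)) + (2*exp(2*x)) - (2*exp(2*x))) = 1
Γ^x_{y y} = (1/2) g^{xx} (∂_y g_{xy} + ∂_y g_{xy} - ∂_x g_{yy}) = (1/2)(exp(-2*x))((0) + (0) - (2*exp(2*x))) = -1
Γ^y_{x y} = (1/2) g^{yy} (∂_x g_{yy} + ∂_y g_{yx} - ∂_y g_{xy}) = (1/2)(exp(-2*x))((2*exp(2*x)) + (0) - (0)) = 1
All other Christoffel symbols are zero.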